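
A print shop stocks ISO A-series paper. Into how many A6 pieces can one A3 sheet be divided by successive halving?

8

A3 = 297 × 420 mm; A6 = 105 × 148 mm.
Each halving step doubles the count; 3 steps from A3 to A6.
2^3 = 8.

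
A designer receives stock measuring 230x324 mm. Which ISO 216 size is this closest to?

C4 (229 × 324 mm)

Aspect ratio 324/230 ≈ 1.409 — close to the ISO √2 ≈ 1.414.
In the C-series (envelope sizes, between A and B): C4 = 229 × 324 mm.
Off by 1 mm total — nearest standard size.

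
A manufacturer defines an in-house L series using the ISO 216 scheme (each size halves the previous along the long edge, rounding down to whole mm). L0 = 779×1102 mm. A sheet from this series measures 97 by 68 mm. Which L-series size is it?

L0: 779 × 1102 mm
L1: 551 × 779 mm
L2: 389 × 551 mm
L3: 275 × 389 mm
L4: 194 × 275 mm
L5: 137 × 194 mm
L6: 97 × 137 mm
L7: 68 × 97 mm
L8: 48 × 68 mm
→ matches L7.

L7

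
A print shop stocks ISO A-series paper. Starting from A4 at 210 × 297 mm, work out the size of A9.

37 × 52 mm

A5: ⌊297/2⌋ × 210 = 148 × 210 mm
A6: ⌊210/2⌋ × 148 = 105 × 148 mm
A7: ⌊148/2⌋ × 105 = 74 × 105 mm
A8: ⌊105/2⌋ × 74 = 52 × 74 mm
A9: ⌊74/2⌋ × 52 = 37 × 52 mm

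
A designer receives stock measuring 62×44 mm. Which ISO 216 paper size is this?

B9 (44 × 62 mm)

Aspect ratio 62/44 ≈ 1.409 — close to the ISO √2 ≈ 1.414.
In the B-series (B0 = 1000 × 1414 mm): B9 = 44 × 62 mm.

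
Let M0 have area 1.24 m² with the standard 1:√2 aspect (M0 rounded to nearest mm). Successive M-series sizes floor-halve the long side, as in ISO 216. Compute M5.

Let M0's short side be w mm. w · w√2 = 1.24 m² = 1,240,000 mm², so w ≈ 936.4 mm and w√2 ≈ 1324.2 mm → M0 = 936 × 1324 mm.
M1: ⌊1324/2⌋ × 936 = 662 × 936 mm
M2: ⌊936/2⌋ × 662 = 468 × 662 mm
M3: ⌊662/2⌋ × 468 = 331 × 468 mm
M4: ⌊468/2⌋ × 331 = 234 × 331 mm
M5: ⌊331/2⌋ × 234 = 165 × 234 mm

165 × 234 mm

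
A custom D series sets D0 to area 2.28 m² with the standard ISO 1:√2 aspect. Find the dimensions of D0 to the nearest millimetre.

Let the short side be w mm. Then w · w√2 = 2.28 m² = 2,280,000 mm².
w² = 2,280,000/√2, so w ≈ 1269.7 mm; long side = w√2 ≈ 1795.7 mm.

1270 × 1796 mm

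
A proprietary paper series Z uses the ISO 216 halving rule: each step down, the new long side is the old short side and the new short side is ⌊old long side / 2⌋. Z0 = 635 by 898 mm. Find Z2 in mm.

317 × 449 mm

Z1: ⌊898/2⌋ × 635 = 449 × 635 mm
Z2: ⌊635/2⌋ × 449 = 317 × 449 mm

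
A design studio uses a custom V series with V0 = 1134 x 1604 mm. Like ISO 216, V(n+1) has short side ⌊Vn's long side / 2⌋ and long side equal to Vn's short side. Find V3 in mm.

401 × 567 mm

V1: ⌊1604/2⌋ × 1134 = 802 × 1134 mm
V2: ⌊1134/2⌋ × 802 = 567 × 802 mm
V3: ⌊802/2⌋ × 567 = 401 × 567 mm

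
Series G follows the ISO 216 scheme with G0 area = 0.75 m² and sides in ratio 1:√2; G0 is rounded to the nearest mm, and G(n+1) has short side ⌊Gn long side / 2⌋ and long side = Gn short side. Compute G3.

Let G0's short side be w mm. w · w√2 = 0.75 m² = 750,000 mm², so w ≈ 728.2 mm and w√2 ≈ 1029.9 mm → G0 = 728 × 1030 mm.
G1: ⌊1030/2⌋ × 728 = 515 × 728 mm
G2: ⌊728/2⌋ × 515 = 364 × 515 mm
G3: ⌊515/2⌋ × 364 = 257 × 364 mm

257 × 364 mm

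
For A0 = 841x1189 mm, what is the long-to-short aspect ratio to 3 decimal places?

1189 / 841 = 1.414
Matches √2 ≈ 1.414 — the ISO 216 defining ratio.

1.414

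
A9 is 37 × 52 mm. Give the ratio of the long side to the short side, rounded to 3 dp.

52 / 37 = 1.405
ISO 216 targets √2 ≈ 1.414; the -0.009 deviation is from mm rounding.

1.405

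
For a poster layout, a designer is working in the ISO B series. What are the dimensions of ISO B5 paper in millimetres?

B0 = 1000 × 1414 mm (B0 has a 1000 mm short side, aspect 1:√2).
B1: ⌊1414/2⌋ × 1000 = 707 × 1000 mm
B2: ⌊1000/2⌋ × 707 = 500 × 707 mm
B3: ⌊707/2⌋ × 500 = 353 × 500 mm
B4: ⌊500/2⌋ × 353 = 250 × 353 mm
B5: ⌊353/2⌋ × 250 = 176 × 250 mm

176 × 250 mm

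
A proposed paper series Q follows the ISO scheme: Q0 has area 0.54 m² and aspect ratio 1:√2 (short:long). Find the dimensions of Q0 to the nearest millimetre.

618 × 874 mm

Let the short side be w mm. Then w · w√2 = 0.54 m² = 540,000 mm².
w² = 540,000/√2, so w ≈ 617.9 mm; long side = w√2 ≈ 873.9 mm.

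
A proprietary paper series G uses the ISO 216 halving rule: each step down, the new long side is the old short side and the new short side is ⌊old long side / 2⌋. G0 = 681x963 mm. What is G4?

170 × 240 mm

G1: ⌊963/2⌋ × 681 = 481 × 681 mm
G2: ⌊681/2⌋ × 481 = 340 × 481 mm
G3: ⌊481/2⌋ × 340 = 240 × 340 mm
G4: ⌊340/2⌋ × 240 = 170 × 240 mm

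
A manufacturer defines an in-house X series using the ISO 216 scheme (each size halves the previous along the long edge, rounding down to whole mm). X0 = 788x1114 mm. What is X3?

278 × 394 mm

X1: ⌊1114/2⌋ × 788 = 557 × 788 mm
X2: ⌊788/2⌋ × 557 = 394 × 557 mm
X3: ⌊557/2⌋ × 394 = 278 × 394 mm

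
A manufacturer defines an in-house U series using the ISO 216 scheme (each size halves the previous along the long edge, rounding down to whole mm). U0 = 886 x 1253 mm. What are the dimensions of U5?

156 × 221 mm

U1: ⌊1253/2⌋ × 886 = 626 × 886 mm
U2: ⌊886/2⌋ × 626 = 443 × 626 mm
U3: ⌊626/2⌋ × 443 = 313 × 443 mm
U4: ⌊443/2⌋ × 313 = 221 × 313 mm
U5: ⌊313/2⌋ × 221 = 156 × 221 mm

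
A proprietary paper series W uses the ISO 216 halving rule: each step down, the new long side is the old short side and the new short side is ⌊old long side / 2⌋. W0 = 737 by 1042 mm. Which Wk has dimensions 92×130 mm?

W6

W0: 737 × 1042 mm
W1: 521 × 737 mm
W2: 368 × 521 mm
W3: 260 × 368 mm
W4: 184 × 260 mm
W5: 130 × 184 mm
W6: 92 × 130 mm
W7: 65 × 92 mm
→ matches W6.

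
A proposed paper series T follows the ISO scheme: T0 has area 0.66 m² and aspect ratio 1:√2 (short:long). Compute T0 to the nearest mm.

Let the short side be w mm. Then w · w√2 = 0.66 m² = 660,000 mm².
w² = 660,000/√2, so w ≈ 683.1 mm; long side = w√2 ≈ 966.1 mm.

683 × 966 mm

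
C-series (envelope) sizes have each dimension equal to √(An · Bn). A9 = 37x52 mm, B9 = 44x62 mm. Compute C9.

Short side: √(37 · 44) = √1628 ≈ 40.3 → 40 mm
Long side: √(52 · 62) = √3224 ≈ 56.8 → 57 mm

40 × 57 mm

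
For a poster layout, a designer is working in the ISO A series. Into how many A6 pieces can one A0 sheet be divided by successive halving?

64

Each ISO step halves the sheet: 1 × A0 → 2 × A1 → 4 × A2 → 8 × A3 → …
From A0 to A6 is 6 halving steps: 2^6 = 64.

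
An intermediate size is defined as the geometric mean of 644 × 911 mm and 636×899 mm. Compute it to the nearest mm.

640 × 905 mm

Short side: √(644 · 636) = √409584 ≈ 640.0 → 640 mm
Long side: √(911 · 899) = √818989 ≈ 905.0 → 905 mm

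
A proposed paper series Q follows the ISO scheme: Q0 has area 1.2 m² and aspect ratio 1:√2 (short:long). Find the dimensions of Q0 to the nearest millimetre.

921 × 1303 mm

Let the short side be w mm. Then w · w√2 = 1.2 m² = 1,200,000 mm².
w² = 1,200,000/√2, so w ≈ 921.2 mm; long side = w√2 ≈ 1302.7 mm.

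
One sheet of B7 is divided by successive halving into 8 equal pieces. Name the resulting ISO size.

8 = 2^3, so 3 halving steps.
B7 → B8 → … → B10 after 3 steps.

B10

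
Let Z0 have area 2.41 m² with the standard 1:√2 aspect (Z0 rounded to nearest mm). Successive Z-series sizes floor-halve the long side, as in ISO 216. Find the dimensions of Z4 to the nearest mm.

326 × 461 mm

Let Z0's short side be w mm. w · w√2 = 2.41 m² = 2,410,000 mm², so w ≈ 1305.4 mm and w√2 ≈ 1846.1 mm → Z0 = 1305 × 1846 mm.
Z1: ⌊1846/2⌋ × 1305 = 923 × 1305 mm
Z2: ⌊1305/2⌋ × 923 = 652 × 923 mm
Z3: ⌊923/2⌋ × 652 = 461 × 652 mm
Z4: ⌊652/2⌋ × 461 = 326 × 461 mm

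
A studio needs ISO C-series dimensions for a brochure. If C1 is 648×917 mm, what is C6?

C2: ⌊917/2⌋ × 648 = 458 × 648 mm
C3: ⌊648/2⌋ × 458 = 324 × 458 mm
C4: ⌊458/2⌋ × 324 = 229 × 324 mm
C5: ⌊324/2⌋ × 229 = 162 × 229 mm
C6: ⌊229/2⌋ × 162 = 114 × 162 mm

114 × 162 mm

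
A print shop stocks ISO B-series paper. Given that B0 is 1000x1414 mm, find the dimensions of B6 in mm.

B1: ⌊1414/2⌋ × 1000 = 707 × 1000 mm
B2: ⌊1000/2⌋ × 707 = 500 × 707 mm
B3: ⌊707/2⌋ × 500 = 353 × 500 mm
B4: ⌊500/2⌋ × 353 = 250 × 353 mm
B5: ⌊353/2⌋ × 250 = 176 × 250 mm
B6: ⌊250/2⌋ × 176 = 125 × 176 mm

125 × 176 mm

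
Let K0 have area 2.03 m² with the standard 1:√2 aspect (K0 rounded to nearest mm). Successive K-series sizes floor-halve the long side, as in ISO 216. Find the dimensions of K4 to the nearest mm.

Let K0's short side be w mm. w · w√2 = 2.03 m² = 2,030,000 mm², so w ≈ 1198.1 mm and w√2 ≈ 1694.4 mm → K0 = 1198 × 1694 mm.
K1: ⌊1694/2⌋ × 1198 = 847 × 1198 mm
K2: ⌊1198/2⌋ × 847 = 599 × 847 mm
K3: ⌊847/2⌋ × 599 = 423 × 599 mm
K4: ⌊599/2⌋ × 423 = 299 × 423 mm

299 × 423 mm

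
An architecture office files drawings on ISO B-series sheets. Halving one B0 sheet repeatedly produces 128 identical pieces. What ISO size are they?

128 = 2^7, so 7 halving steps.
B0 → B1 → … → B7 after 7 steps.

B7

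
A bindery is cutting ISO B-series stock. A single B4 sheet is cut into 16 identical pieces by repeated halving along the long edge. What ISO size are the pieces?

B8

16 = 2^4, so 4 halving steps.
B4 → B5 → … → B8 after 4 steps.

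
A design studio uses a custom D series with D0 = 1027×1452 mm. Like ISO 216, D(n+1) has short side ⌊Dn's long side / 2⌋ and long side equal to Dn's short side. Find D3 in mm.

363 × 513 mm

D1: ⌊1452/2⌋ × 1027 = 726 × 1027 mm
D2: ⌊1027/2⌋ × 726 = 513 × 726 mm
D3: ⌊726/2⌋ × 513 = 363 × 513 mm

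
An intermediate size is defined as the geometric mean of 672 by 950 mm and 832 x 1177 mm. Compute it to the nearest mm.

748 × 1057 mm

Short side: √(672 · 832) = √559104 ≈ 747.7 → 748 mm
Long side: √(950 · 1177) = √1118150 ≈ 1057.4 → 1057 mm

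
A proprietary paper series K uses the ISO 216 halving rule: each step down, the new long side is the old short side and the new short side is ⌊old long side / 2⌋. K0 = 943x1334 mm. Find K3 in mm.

K1: ⌊1334/2⌋ × 943 = 667 × 943 mm
K2: ⌊943/2⌋ × 667 = 471 × 667 mm
K3: ⌊667/2⌋ × 471 = 333 × 471 mm

333 × 471 mm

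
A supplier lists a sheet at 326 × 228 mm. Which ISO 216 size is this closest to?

C4 (229 × 324 mm)

Aspect ratio 326/228 ≈ 1.430 (ISO target is √2 ≈ 1.414).
In the C-series (envelope sizes, between A and B): C4 = 229 × 324 mm.
Off by 3 mm total — nearest standard size.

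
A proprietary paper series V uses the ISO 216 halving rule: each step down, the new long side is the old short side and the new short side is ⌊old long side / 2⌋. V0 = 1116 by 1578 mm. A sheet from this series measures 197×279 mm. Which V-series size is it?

V5

V0: 1116 × 1578 mm
V1: 789 × 1116 mm
V2: 558 × 789 mm
V3: 394 × 558 mm
V4: 279 × 394 mm
V5: 197 × 279 mm
V6: 139 × 197 mm
→ matches V5.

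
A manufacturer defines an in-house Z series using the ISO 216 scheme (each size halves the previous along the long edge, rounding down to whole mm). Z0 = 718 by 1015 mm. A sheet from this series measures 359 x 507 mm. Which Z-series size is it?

Z0: 718 × 1015 mm
Z1: 507 × 718 mm
Z2: 359 × 507 mm
Z3: 253 × 359 mm
→ matches Z2.

Z2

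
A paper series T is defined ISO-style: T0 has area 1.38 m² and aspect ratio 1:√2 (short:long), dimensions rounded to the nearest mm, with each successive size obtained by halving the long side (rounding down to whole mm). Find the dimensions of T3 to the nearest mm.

349 × 494 mm

Let T0's short side be w mm. w · w√2 = 1.38 m² = 1,380,000 mm², so w ≈ 987.8 mm and w√2 ≈ 1397.0 mm → T0 = 988 × 1397 mm.
T1: ⌊1397/2⌋ × 988 = 698 × 988 mm
T2: ⌊988/2⌋ × 698 = 494 × 698 mm
T3: ⌊698/2⌋ × 494 = 349 × 494 mm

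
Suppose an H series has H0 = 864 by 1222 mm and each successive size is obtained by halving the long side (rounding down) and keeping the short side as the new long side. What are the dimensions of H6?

H1 = 611 × 864 mm (from H0 by 1 halving).
H2: ⌊864/2⌋ × 611 = 432 × 611 mm
H3: ⌊611/2⌋ × 432 = 305 × 432 mm
H4: ⌊432/2⌋ × 305 = 216 × 305 mm
H5: ⌊305/2⌋ × 216 = 152 × 216 mm
H6: ⌊216/2⌋ × 152 = 108 × 152 mm

108 × 152 mm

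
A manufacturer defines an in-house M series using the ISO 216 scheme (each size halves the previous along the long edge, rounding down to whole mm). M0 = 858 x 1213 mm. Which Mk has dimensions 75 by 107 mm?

M7

M0: 858 × 1213 mm
M1: 606 × 858 mm
M2: 429 × 606 mm
M3: 303 × 429 mm
M4: 214 × 303 mm
M5: 151 × 214 mm
M6: 107 × 151 mm
M7: 75 × 107 mm
M8: 53 × 75 mm
→ matches M7.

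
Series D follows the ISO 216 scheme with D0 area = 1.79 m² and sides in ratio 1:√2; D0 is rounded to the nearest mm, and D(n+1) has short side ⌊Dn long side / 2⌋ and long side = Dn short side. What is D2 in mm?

Let D0's short side be w mm. w · w√2 = 1.79 m² = 1,790,000 mm², so w ≈ 1125.0 mm and w√2 ≈ 1591.1 mm → D0 = 1125 × 1591 mm.
D1: ⌊1591/2⌋ × 1125 = 795 × 1125 mm
D2: ⌊1125/2⌋ × 795 = 562 × 795 mm

562 × 795 mm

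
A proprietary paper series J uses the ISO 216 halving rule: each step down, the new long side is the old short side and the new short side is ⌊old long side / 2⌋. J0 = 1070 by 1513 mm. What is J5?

J1: ⌊1513/2⌋ × 1070 = 756 × 1070 mm
J2: ⌊1070/2⌋ × 756 = 535 × 756 mm
J3: ⌊756/2⌋ × 535 = 378 × 535 mm
J4: ⌊535/2⌋ × 378 = 267 × 378 mm
J5: ⌊378/2⌋ × 267 = 189 × 267 mm

189 × 267 mm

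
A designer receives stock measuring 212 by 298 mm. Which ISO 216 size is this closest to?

Aspect ratio 298/212 ≈ 1.406 — close to the ISO √2 ≈ 1.414.
In the A-series (A0 area = 1 m²): A4 = 210 × 297 mm.
Off by 3 mm total — nearest standard size.

A4 (210 × 297 mm)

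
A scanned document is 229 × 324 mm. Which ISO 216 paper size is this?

C4 (229 × 324 mm)

Aspect ratio 324/229 ≈ 1.415 — close to the ISO √2 ≈ 1.414.
In the C-series (envelope sizes, between A and B): C4 = 229 × 324 mm.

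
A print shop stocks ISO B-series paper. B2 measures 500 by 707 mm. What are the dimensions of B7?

B3: ⌊707/2⌋ × 500 = 353 × 500 mm
B4: ⌊500/2⌋ × 353 = 250 × 353 mm
B5: ⌊353/2⌋ × 250 = 176 × 250 mm
B6: ⌊250/2⌋ × 176 = 125 × 176 mm
B7: ⌊176/2⌋ × 125 = 88 × 125 mm

88 × 125 mm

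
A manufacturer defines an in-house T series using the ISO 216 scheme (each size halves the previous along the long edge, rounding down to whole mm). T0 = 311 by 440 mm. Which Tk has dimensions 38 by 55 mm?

T6

T0: 311 × 440 mm
T1: 220 × 311 mm
T2: 155 × 220 mm
T3: 110 × 155 mm
T4: 77 × 110 mm
T5: 55 × 77 mm
T6: 38 × 55 mm
T7: 27 × 38 mm
→ matches T6.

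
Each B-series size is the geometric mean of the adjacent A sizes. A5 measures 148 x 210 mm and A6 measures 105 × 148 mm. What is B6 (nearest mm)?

125 × 176 mm

Short side: √(148 · 105) = √15540 ≈ 124.7 → 125 mm
Long side: √(210 · 148) = √31080 ≈ 176.3 → 176 mm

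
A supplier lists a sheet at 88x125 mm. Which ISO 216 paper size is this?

Aspect ratio 125/88 ≈ 1.420 — close to the ISO √2 ≈ 1.414.
In the B-series (B0 = 1000 × 1414 mm): B7 = 88 × 125 mm.

B7 (88 × 125 mm)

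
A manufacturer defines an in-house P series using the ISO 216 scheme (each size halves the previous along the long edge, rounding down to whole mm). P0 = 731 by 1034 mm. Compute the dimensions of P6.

P1 = 517 × 731 mm (from P0 by 1 halving).
P2: ⌊731/2⌋ × 517 = 365 × 517 mm
P3: ⌊517/2⌋ × 365 = 258 × 365 mm
P4: ⌊365/2⌋ × 258 = 182 × 258 mm
P5: ⌊258/2⌋ × 182 = 129 × 182 mm
P6: ⌊182/2⌋ × 129 = 91 × 129 mm

91 × 129 mm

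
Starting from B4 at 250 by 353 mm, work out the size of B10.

31 × 44 mm

B5: ⌊353/2⌋ × 250 = 176 × 250 mm
B6: ⌊250/2⌋ × 176 = 125 × 176 mm
B7: ⌊176/2⌋ × 125 = 88 × 125 mm
B8: ⌊125/2⌋ × 88 = 62 × 88 mm
B9: ⌊88/2⌋ × 62 = 44 × 62 mm
B10: ⌊62/2⌋ × 44 = 31 × 44 mm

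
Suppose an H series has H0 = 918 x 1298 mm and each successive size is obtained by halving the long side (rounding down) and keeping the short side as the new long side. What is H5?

H1: ⌊1298/2⌋ × 918 = 649 × 918 mm
H2: ⌊918/2⌋ × 649 = 459 × 649 mm
H3: ⌊649/2⌋ × 459 = 324 × 459 mm
H4: ⌊459/2⌋ × 324 = 229 × 324 mm
H5: ⌊324/2⌋ × 229 = 162 × 229 mm

162 × 229 mm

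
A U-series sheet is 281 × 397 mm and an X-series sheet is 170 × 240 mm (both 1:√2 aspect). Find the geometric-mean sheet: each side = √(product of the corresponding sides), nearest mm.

219 × 309 mm

Short side: √(281 · 170) = √47770 ≈ 218.6 → 219 mm
Long side: √(397 · 240) = √95280 ≈ 308.7 → 309 mm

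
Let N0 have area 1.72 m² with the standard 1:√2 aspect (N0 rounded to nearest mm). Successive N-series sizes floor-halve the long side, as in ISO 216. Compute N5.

195 × 275 mm

Let N0's short side be w mm. w · w√2 = 1.72 m² = 1,720,000 mm², so w ≈ 1102.8 mm and w√2 ≈ 1559.6 mm → N0 = 1103 × 1560 mm.
N1: ⌊1560/2⌋ × 1103 = 780 × 1103 mm
N2: ⌊1103/2⌋ × 780 = 551 × 780 mm
N3: ⌊780/2⌋ × 551 = 390 × 551 mm
N4: ⌊551/2⌋ × 390 = 275 × 390 mm
N5: ⌊390/2⌋ × 275 = 195 × 275 mm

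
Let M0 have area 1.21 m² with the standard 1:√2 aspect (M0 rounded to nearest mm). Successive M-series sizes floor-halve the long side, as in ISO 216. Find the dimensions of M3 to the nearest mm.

327 × 462 mm

Let M0's short side be w mm. w · w√2 = 1.21 m² = 1,210,000 mm², so w ≈ 925.0 mm and w√2 ≈ 1308.1 mm → M0 = 925 × 1308 mm.
M1: ⌊1308/2⌋ × 925 = 654 × 925 mm
M2: ⌊925/2⌋ × 654 = 462 × 654 mm
M3: ⌊654/2⌋ × 462 = 327 × 462 mm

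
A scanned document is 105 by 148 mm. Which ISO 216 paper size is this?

Aspect ratio 148/105 ≈ 1.410 — close to the ISO √2 ≈ 1.414.
In the A-series (A0 area = 1 m²): A6 = 105 × 148 mm.

A6 (105 × 148 mm)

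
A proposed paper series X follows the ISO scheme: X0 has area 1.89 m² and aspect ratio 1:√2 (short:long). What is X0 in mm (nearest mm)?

Let the short side be w mm. Then w · w√2 = 1.89 m² = 1,890,000 mm².
w² = 1,890,000/√2, so w ≈ 1156.0 mm; long side = w√2 ≈ 1634.9 mm.

1156 × 1635 mm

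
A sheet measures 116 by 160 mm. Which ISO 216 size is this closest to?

Aspect ratio 160/116 ≈ 1.379 (ISO target is √2 ≈ 1.414).
In the C-series (envelope sizes, between A and B): C6 = 114 × 162 mm.
Off by 4 mm total — nearest standard size.

C6 (114 × 162 mm)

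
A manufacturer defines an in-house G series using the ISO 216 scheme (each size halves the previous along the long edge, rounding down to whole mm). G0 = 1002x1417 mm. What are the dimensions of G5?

177 × 250 mm

G1: ⌊1417/2⌋ × 1002 = 708 × 1002 mm
G2: ⌊1002/2⌋ × 708 = 501 × 708 mm
G3: ⌊708/2⌋ × 501 = 354 × 501 mm
G4: ⌊501/2⌋ × 354 = 250 × 354 mm
G5: ⌊354/2⌋ × 250 = 177 × 250 mm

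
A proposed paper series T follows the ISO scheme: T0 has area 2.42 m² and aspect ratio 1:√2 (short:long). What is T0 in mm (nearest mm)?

Let the short side be w mm. Then w · w√2 = 2.42 m² = 2,420,000 mm².
w² = 2,420,000/√2, so w ≈ 1308.1 mm; long side = w√2 ≈ 1850.0 mm.

1308 × 1850 mm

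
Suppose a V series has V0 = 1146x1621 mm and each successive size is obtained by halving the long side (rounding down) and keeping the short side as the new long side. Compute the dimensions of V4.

286 × 405 mm

V1: ⌊1621/2⌋ × 1146 = 810 × 1146 mm
V2: ⌊1146/2⌋ × 810 = 573 × 810 mm
V3: ⌊810/2⌋ × 573 = 405 × 573 mm
V4: ⌊573/2⌋ × 405 = 286 × 405 mm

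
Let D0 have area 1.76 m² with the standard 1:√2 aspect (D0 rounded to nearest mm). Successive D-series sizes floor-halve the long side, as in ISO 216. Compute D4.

279 × 394 mm

Let D0's short side be w mm. w · w√2 = 1.76 m² = 1,760,000 mm², so w ≈ 1115.6 mm and w√2 ≈ 1577.7 mm → D0 = 1116 × 1578 mm.
D1: ⌊1578/2⌋ × 1116 = 789 × 1116 mm
D2: ⌊1116/2⌋ × 789 = 558 × 789 mm
D3: ⌊789/2⌋ × 558 = 394 × 558 mm
D4: ⌊558/2⌋ × 394 = 279 × 394 mm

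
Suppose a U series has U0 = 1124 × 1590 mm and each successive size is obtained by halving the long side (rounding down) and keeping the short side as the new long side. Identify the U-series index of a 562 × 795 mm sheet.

U2

U0: 1124 × 1590 mm
U1: 795 × 1124 mm
U2: 562 × 795 mm
U3: 397 × 562 mm
→ matches U2.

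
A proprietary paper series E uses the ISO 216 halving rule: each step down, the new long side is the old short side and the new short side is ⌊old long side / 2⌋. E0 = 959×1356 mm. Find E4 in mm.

E1: ⌊1356/2⌋ × 959 = 678 × 959 mm
E2: ⌊959/2⌋ × 678 = 479 × 678 mm
E3: ⌊678/2⌋ × 479 = 339 × 479 mm
E4: ⌊479/2⌋ × 339 = 239 × 339 mm

239 × 339 mm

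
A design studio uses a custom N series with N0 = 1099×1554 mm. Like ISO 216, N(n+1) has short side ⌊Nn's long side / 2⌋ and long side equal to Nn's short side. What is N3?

388 × 549 mm

N1: ⌊1554/2⌋ × 1099 = 777 × 1099 mm
N2: ⌊1099/2⌋ × 777 = 549 × 777 mm
N3: ⌊777/2⌋ × 549 = 388 × 549 mm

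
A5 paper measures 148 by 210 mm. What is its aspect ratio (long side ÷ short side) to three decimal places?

210 / 148 = 1.419
ISO 216 targets √2 ≈ 1.414; the +0.005 deviation is from mm rounding.

1.419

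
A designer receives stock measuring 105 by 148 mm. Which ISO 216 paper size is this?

A6 (105 × 148 mm)

Aspect ratio 148/105 ≈ 1.410 — close to the ISO √2 ≈ 1.414.
In the A-series (A0 area = 1 m²): A6 = 105 × 148 mm.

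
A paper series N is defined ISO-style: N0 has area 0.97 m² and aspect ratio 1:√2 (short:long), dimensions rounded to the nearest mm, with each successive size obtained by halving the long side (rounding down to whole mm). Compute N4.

Let N0's short side be w mm. w · w√2 = 0.97 m² = 970,000 mm², so w ≈ 828.2 mm and w√2 ≈ 1171.2 mm → N0 = 828 × 1171 mm.
N1: ⌊1171/2⌋ × 828 = 585 × 828 mm
N2: ⌊828/2⌋ × 585 = 414 × 585 mm
N3: ⌊585/2⌋ × 414 = 292 × 414 mm
N4: ⌊414/2⌋ × 292 = 207 × 292 mm

207 × 292 mm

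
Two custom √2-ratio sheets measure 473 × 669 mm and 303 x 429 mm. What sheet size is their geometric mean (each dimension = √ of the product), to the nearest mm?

Short side: √(473 · 303) = √143319 ≈ 378.6 → 379 mm
Long side: √(669 · 429) = √287001 ≈ 535.7 → 536 mm

379 × 536 mm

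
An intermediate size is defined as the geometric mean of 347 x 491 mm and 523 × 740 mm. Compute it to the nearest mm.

426 × 603 mm

Short side: √(347 · 523) = √181481 ≈ 426.0 → 426 mm
Long side: √(491 · 740) = √363340 ≈ 602.8 → 603 mm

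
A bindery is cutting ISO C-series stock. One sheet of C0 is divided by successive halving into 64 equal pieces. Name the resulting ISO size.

C6

64 = 2^6, so 6 halving steps.
C0 → C1 → … → C6 after 6 steps.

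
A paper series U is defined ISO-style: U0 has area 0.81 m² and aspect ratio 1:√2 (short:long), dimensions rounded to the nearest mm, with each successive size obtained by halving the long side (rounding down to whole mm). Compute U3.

Let U0's short side be w mm. w · w√2 = 0.81 m² = 810,000 mm², so w ≈ 756.8 mm and w√2 ≈ 1070.3 mm → U0 = 757 × 1070 mm.
U1: ⌊1070/2⌋ × 757 = 535 × 757 mm
U2: ⌊757/2⌋ × 535 = 378 × 535 mm
U3: ⌊535/2⌋ × 378 = 267 × 378 mm

267 × 378 mm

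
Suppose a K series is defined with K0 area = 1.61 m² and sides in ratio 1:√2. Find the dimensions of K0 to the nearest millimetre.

Let the short side be w mm. Then w · w√2 = 1.61 m² = 1,610,000 mm².
w² = 1,610,000/√2, so w ≈ 1067.0 mm; long side = w√2 ≈ 1508.9 mm.

1067 × 1509 mm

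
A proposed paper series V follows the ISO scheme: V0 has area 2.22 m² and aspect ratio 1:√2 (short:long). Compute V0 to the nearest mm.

1253 × 1772 mm

Let the short side be w mm. Then w · w√2 = 2.22 m² = 2,220,000 mm².
w² = 2,220,000/√2, so w ≈ 1252.9 mm; long side = w√2 ≈ 1771.9 mm.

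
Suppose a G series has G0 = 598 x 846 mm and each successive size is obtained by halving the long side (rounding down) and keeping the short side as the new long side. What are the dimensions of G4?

G1: ⌊846/2⌋ × 598 = 423 × 598 mm
G2: ⌊598/2⌋ × 423 = 299 × 423 mm
G3: ⌊423/2⌋ × 299 = 211 × 299 mm
G4: ⌊299/2⌋ × 211 = 149 × 211 mm

149 × 211 mm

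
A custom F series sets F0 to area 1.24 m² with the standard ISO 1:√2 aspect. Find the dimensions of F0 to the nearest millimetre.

936 × 1324 mm

Let the short side be w mm. Then w · w√2 = 1.24 m² = 1,240,000 mm².
w² = 1,240,000/√2, so w ≈ 936.4 mm; long side = w√2 ≈ 1324.2 mm.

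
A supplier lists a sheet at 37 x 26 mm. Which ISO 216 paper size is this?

A10 (26 × 37 mm)

Aspect ratio 37/26 ≈ 1.423 — close to the ISO √2 ≈ 1.414.
In the A-series (A0 area = 1 m²): A10 = 26 × 37 mm.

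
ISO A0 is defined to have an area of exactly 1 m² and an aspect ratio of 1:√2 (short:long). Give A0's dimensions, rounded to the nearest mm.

841 × 1189 mm

Let the short side be w mm. Then the long side is w√2 and w · w√2 = 10⁶ mm².
w² = 10⁶/√2, so w = 1000 / 2^(1/4) ≈ 840.9 mm; long side = 1000 · 2^(1/4) ≈ 1189.2 mm.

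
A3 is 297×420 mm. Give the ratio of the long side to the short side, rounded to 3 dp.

1.414

420 / 297 = 1.414
Matches √2 ≈ 1.414 — the ISO 216 defining ratio.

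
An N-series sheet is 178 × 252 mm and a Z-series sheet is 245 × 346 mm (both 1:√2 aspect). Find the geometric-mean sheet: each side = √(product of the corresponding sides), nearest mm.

209 × 295 mm

Short side: √(178 · 245) = √43610 ≈ 208.8 → 209 mm
Long side: √(252 · 346) = √87192 ≈ 295.3 → 295 mm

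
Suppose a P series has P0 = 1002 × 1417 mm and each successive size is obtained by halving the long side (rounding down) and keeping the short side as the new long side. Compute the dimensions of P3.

354 × 501 mm

P1: ⌊1417/2⌋ × 1002 = 708 × 1002 mm
P2: ⌊1002/2⌋ × 708 = 501 × 708 mm
P3: ⌊708/2⌋ × 501 = 354 × 501 mm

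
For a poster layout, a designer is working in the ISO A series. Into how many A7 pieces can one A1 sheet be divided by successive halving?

Each ISO step halves the sheet: 1 × A1 → 2 × A2 → 4 × A3 → 8 × A4 → …
From A1 to A7 is 6 halving steps: 2^6 = 64.

64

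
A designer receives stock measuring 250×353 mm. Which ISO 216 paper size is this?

B4 (250 × 353 mm)

Aspect ratio 353/250 ≈ 1.412 — close to the ISO √2 ≈ 1.414.
In the B-series (B0 = 1000 × 1414 mm): B4 = 250 × 353 mm.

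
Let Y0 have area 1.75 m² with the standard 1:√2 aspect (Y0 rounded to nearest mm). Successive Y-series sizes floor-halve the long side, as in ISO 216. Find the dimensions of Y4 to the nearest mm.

278 × 393 mm

Let Y0's short side be w mm. w · w√2 = 1.75 m² = 1,750,000 mm², so w ≈ 1112.4 mm and w√2 ≈ 1573.2 mm → Y0 = 1112 × 1573 mm.
Y1: ⌊1573/2⌋ × 1112 = 786 × 1112 mm
Y2: ⌊1112/2⌋ × 786 = 556 × 786 mm
Y3: ⌊786/2⌋ × 556 = 393 × 556 mm
Y4: ⌊556/2⌋ × 393 = 278 × 393 mm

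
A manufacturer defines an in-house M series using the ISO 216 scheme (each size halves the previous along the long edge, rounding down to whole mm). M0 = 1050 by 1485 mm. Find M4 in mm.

262 × 371 mm

M1: ⌊1485/2⌋ × 1050 = 742 × 1050 mm
M2: ⌊1050/2⌋ × 742 = 525 × 742 mm
M3: ⌊742/2⌋ × 525 = 371 × 525 mm
M4: ⌊525/2⌋ × 371 = 262 × 371 mm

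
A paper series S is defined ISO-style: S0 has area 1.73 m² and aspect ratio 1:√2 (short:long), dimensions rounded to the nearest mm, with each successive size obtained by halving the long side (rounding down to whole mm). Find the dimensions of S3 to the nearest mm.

Let S0's short side be w mm. w · w√2 = 1.73 m² = 1,730,000 mm², so w ≈ 1106.0 mm and w√2 ≈ 1564.2 mm → S0 = 1106 × 1564 mm.
S1: ⌊1564/2⌋ × 1106 = 782 × 1106 mm
S2: ⌊1106/2⌋ × 782 = 553 × 782 mm
S3: ⌊782/2⌋ × 553 = 391 × 553 mm

391 × 553 mm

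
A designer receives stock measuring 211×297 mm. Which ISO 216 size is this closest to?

A4 (210 × 297 mm)

Aspect ratio 297/211 ≈ 1.408 — close to the ISO √2 ≈ 1.414.
In the A-series (A0 area = 1 m²): A4 = 210 × 297 mm.
Off by 1 mm total — nearest standard size.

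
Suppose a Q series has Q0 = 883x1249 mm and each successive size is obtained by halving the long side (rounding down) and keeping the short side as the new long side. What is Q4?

Q1: ⌊1249/2⌋ × 883 = 624 × 883 mm
Q2: ⌊883/2⌋ × 624 = 441 × 624 mm
Q3: ⌊624/2⌋ × 441 = 312 × 441 mm
Q4: ⌊441/2⌋ × 312 = 220 × 312 mm

220 × 312 mm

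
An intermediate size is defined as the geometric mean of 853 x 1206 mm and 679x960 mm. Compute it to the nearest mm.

761 × 1076 mm

Short side: √(853 · 679) = √579187 ≈ 761.0 → 761 mm
Long side: √(1206 · 960) = √1157760 ≈ 1076.0 → 1076 mm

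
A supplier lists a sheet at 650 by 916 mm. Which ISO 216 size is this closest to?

C1 (648 × 917 mm)

Aspect ratio 916/650 ≈ 1.409 — close to the ISO √2 ≈ 1.414.
In the C-series (envelope sizes, between A and B): C1 = 648 × 917 mm.
Off by 3 mm total — nearest standard size.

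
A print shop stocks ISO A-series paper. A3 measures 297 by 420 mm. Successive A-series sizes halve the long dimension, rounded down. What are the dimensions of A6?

A4: ⌊420/2⌋ × 297 = 210 × 297 mm
A5: ⌊297/2⌋ × 210 = 148 × 210 mm
A6: ⌊210/2⌋ × 148 = 105 × 148 mm

105 × 148 mm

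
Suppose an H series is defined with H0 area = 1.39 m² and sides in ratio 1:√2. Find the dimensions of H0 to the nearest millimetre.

991 × 1402 mm

Let the short side be w mm. Then w · w√2 = 1.39 m² = 1,390,000 mm².
w² = 1,390,000/√2, so w ≈ 991.4 mm; long side = w√2 ≈ 1402.1 mm.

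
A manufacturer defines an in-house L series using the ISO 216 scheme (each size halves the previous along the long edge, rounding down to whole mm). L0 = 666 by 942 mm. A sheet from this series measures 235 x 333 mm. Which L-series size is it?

L3

L0: 666 × 942 mm
L1: 471 × 666 mm
L2: 333 × 471 mm
L3: 235 × 333 mm
L4: 166 × 235 mm
→ matches L3.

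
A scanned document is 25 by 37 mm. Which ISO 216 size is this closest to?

Aspect ratio 37/25 ≈ 1.480 (ISO target is √2 ≈ 1.414).
In the A-series (A0 area = 1 m²): A10 = 26 × 37 mm.
Off by 1 mm total — nearest standard size.

A10 (26 × 37 mm)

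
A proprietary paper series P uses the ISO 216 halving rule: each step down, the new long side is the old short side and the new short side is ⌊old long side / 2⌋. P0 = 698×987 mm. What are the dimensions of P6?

87 × 123 mm

P1: ⌊987/2⌋ × 698 = 493 × 698 mm
P2: ⌊698/2⌋ × 493 = 349 × 493 mm
P3: ⌊493/2⌋ × 349 = 246 × 349 mm
P4: ⌊349/2⌋ × 246 = 174 × 246 mm
P5: ⌊246/2⌋ × 174 = 123 × 174 mm
P6: ⌊174/2⌋ × 123 = 87 × 123 mm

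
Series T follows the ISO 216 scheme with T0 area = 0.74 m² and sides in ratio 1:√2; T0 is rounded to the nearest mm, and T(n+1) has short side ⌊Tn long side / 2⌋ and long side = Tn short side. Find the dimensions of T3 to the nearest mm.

255 × 361 mm

Let T0's short side be w mm. w · w√2 = 0.74 m² = 740,000 mm², so w ≈ 723.4 mm and w√2 ≈ 1023.0 mm → T0 = 723 × 1023 mm.
T1: ⌊1023/2⌋ × 723 = 511 × 723 mm
T2: ⌊723/2⌋ × 511 = 361 × 511 mm
T3: ⌊511/2⌋ × 361 = 255 × 361 mm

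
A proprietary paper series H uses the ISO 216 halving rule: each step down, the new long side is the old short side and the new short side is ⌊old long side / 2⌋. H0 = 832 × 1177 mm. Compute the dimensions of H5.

147 × 208 mm

H1: ⌊1177/2⌋ × 832 = 588 × 832 mm
H2: ⌊832/2⌋ × 588 = 416 × 588 mm
H3: ⌊588/2⌋ × 416 = 294 × 416 mm
H4: ⌊416/2⌋ × 294 = 208 × 294 mm
H5: ⌊294/2⌋ × 208 = 147 × 208 mm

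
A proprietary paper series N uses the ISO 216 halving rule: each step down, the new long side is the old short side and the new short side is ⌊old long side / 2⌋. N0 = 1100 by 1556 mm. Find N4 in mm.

275 × 389 mm

N1: ⌊1556/2⌋ × 1100 = 778 × 1100 mm
N2: ⌊1100/2⌋ × 778 = 550 × 778 mm
N3: ⌊778/2⌋ × 550 = 389 × 550 mm
N4: ⌊550/2⌋ × 389 = 275 × 389 mm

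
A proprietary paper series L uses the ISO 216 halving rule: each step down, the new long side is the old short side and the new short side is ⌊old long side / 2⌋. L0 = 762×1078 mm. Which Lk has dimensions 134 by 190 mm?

L5

L0: 762 × 1078 mm
L1: 539 × 762 mm
L2: 381 × 539 mm
L3: 269 × 381 mm
L4: 190 × 269 mm
L5: 134 × 190 mm
L6: 95 × 134 mm
→ matches L5.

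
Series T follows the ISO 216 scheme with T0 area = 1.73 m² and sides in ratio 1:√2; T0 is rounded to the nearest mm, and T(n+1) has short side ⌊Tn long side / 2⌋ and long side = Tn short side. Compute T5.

Let T0's short side be w mm. w · w√2 = 1.73 m² = 1,730,000 mm², so w ≈ 1106.0 mm and w√2 ≈ 1564.2 mm → T0 = 1106 × 1564 mm.
T1: ⌊1564/2⌋ × 1106 = 782 × 1106 mm
T2: ⌊1106/2⌋ × 782 = 553 × 782 mm
T3: ⌊782/2⌋ × 553 = 391 × 553 mm
T4: ⌊553/2⌋ × 391 = 276 × 391 mm
T5: ⌊391/2⌋ × 276 = 195 × 276 mm

195 × 276 mm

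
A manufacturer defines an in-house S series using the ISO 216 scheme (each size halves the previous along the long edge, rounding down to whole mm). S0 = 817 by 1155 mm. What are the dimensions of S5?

S1: ⌊1155/2⌋ × 817 = 577 × 817 mm
S2: ⌊817/2⌋ × 577 = 408 × 577 mm
S3: ⌊577/2⌋ × 408 = 288 × 408 mm
S4: ⌊408/2⌋ × 288 = 204 × 288 mm
S5: ⌊288/2⌋ × 204 = 144 × 204 mm

144 × 204 mm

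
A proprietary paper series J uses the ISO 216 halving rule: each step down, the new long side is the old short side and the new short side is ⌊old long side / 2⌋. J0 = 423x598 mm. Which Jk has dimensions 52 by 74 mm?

J6

J0: 423 × 598 mm
J1: 299 × 423 mm
J2: 211 × 299 mm
J3: 149 × 211 mm
J4: 105 × 149 mm
J5: 74 × 105 mm
J6: 52 × 74 mm
J7: 37 × 52 mm
→ matches J6.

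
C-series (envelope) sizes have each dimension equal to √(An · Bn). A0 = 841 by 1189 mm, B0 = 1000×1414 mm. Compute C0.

Short side: √(841 · 1000) = √841000 ≈ 917.1 → 917 mm
Long side: √(1189 · 1414) = √1681246 ≈ 1296.6 → 1297 mm

917 × 1297 mm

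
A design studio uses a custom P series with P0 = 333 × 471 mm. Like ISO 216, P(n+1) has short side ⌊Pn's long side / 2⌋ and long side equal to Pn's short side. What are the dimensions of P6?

41 × 58 mm

P1: ⌊471/2⌋ × 333 = 235 × 333 mm
P2: ⌊333/2⌋ × 235 = 166 × 235 mm
P3: ⌊235/2⌋ × 166 = 117 × 166 mm
P4: ⌊166/2⌋ × 117 = 83 × 117 mm
P5: ⌊117/2⌋ × 83 = 58 × 83 mm
P6: ⌊83/2⌋ × 58 = 41 × 58 mm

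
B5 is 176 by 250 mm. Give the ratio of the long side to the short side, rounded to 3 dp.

1.420

250 / 176 = 1.420
ISO 216 targets √2 ≈ 1.414; the +0.006 deviation is from mm rounding.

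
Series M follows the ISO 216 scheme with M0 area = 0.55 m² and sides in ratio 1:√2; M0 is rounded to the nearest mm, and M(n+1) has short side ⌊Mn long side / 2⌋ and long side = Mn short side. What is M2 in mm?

Let M0's short side be w mm. w · w√2 = 0.55 m² = 550,000 mm², so w ≈ 623.6 mm and w√2 ≈ 881.9 mm → M0 = 624 × 882 mm.
M1: ⌊882/2⌋ × 624 = 441 × 624 mm
M2: ⌊624/2⌋ × 441 = 312 × 441 mm

312 × 441 mm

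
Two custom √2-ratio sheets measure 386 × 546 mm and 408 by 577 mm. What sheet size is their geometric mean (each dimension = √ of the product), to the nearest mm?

Short side: √(386 · 408) = √157488 ≈ 396.8 → 397 mm
Long side: √(546 · 577) = √315042 ≈ 561.3 → 561 mm

397 × 561 mm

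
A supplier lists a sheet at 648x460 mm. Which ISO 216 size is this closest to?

Aspect ratio 648/460 ≈ 1.409 — close to the ISO √2 ≈ 1.414.
In the C-series (envelope sizes, between A and B): C2 = 458 × 648 mm.
Off by 2 mm total — nearest standard size.

C2 (458 × 648 mm)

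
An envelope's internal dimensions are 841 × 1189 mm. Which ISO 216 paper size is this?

A0 (841 × 1189 mm)

Aspect ratio 1189/841 ≈ 1.414 — close to the ISO √2 ≈ 1.414.
In the A-series (A0 area = 1 m²): A0 = 841 × 1189 mm.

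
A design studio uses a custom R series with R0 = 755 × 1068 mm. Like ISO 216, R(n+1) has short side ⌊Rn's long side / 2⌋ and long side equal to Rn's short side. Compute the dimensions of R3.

R1: ⌊1068/2⌋ × 755 = 534 × 755 mm
R2: ⌊755/2⌋ × 534 = 377 × 534 mm
R3: ⌊534/2⌋ × 377 = 267 × 377 mm

267 × 377 mm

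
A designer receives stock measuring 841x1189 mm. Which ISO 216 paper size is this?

A0 (841 × 1189 mm)

Aspect ratio 1189/841 ≈ 1.414 — close to the ISO √2 ≈ 1.414.
In the A-series (A0 area = 1 m²): A0 = 841 × 1189 mm.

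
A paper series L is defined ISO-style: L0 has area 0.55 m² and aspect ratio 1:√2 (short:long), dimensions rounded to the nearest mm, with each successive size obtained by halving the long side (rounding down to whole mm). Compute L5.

110 × 156 mm

Let L0's short side be w mm. w · w√2 = 0.55 m² = 550,000 mm², so w ≈ 623.6 mm and w√2 ≈ 881.9 mm → L0 = 624 × 882 mm.
L1: ⌊882/2⌋ × 624 = 441 × 624 mm
L2: ⌊624/2⌋ × 441 = 312 × 441 mm
L3: ⌊441/2⌋ × 312 = 220 × 312 mm
L4: ⌊312/2⌋ × 220 = 156 × 220 mm
L5: ⌊220/2⌋ × 156 = 110 × 156 mm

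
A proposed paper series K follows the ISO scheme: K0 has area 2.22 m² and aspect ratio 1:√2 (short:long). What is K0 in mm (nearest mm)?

Let the short side be w mm. Then w · w√2 = 2.22 m² = 2,220,000 mm².
w² = 2,220,000/√2, so w ≈ 1252.9 mm; long side = w√2 ≈ 1771.9 mm.

1253 × 1772 mm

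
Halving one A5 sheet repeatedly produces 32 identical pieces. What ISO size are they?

A10

32 = 2^5, so 5 halving steps.
A5 → A6 → … → A10 after 5 steps.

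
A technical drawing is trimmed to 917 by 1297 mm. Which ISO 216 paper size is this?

C0 (917 × 1297 mm)

Aspect ratio 1297/917 ≈ 1.414 — close to the ISO √2 ≈ 1.414.
In the C-series (envelope sizes, between A and B): C0 = 917 × 1297 mm.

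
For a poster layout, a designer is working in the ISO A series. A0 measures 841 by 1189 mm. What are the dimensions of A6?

A1: ⌊1189/2⌋ × 841 = 594 × 841 mm
A2: ⌊841/2⌋ × 594 = 420 × 594 mm
A3: ⌊594/2⌋ × 420 = 297 × 420 mm
A4: ⌊420/2⌋ × 297 = 210 × 297 mm
A5: ⌊297/2⌋ × 210 = 148 × 210 mm
A6: ⌊210/2⌋ × 148 = 105 × 148 mm

105 × 148 mm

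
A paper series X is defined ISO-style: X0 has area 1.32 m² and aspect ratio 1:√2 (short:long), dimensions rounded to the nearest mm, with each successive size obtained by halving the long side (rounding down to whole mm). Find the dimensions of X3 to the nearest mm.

Let X0's short side be w mm. w · w√2 = 1.32 m² = 1,320,000 mm², so w ≈ 966.1 mm and w√2 ≈ 1366.3 mm → X0 = 966 × 1366 mm.
X1: ⌊1366/2⌋ × 966 = 683 × 966 mm
X2: ⌊966/2⌋ × 683 = 483 × 683 mm
X3: ⌊683/2⌋ × 483 = 341 × 483 mm

341 × 483 mm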